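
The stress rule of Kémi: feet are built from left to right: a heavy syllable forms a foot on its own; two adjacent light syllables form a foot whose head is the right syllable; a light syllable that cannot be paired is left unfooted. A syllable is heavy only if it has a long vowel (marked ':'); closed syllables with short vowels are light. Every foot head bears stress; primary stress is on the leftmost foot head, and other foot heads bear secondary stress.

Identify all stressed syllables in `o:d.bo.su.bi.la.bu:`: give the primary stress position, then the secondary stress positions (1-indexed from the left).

Weights: 1 o:d H, 2 bo L, 3 su L, 4 bi L, 5 la L, 6 bu: H.
Parse left to right (heavy = foot alone; LL = one foot; stranded L unfooted): (ˈo:d) (bo.ˈsu) (bi.ˈla) (ˈbu:).
Foot heads: 1, 3, 5, 6.
Primary stress on the leftmost head = syllable 1.
Secondary stress on 3, 5, 6: ˈo:d.bo.ˌsu.bi.ˌla.ˌbu:.

primary 1, secondary 3, 5, 6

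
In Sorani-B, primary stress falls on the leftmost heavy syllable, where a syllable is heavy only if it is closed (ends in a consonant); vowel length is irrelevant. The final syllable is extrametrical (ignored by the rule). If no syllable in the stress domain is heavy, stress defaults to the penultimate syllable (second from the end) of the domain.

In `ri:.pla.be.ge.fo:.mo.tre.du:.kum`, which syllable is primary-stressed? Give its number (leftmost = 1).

The final syllable (9, kum) is extrametrical; the stress domain is syllables 1–8.
Weights: 1 ri: L, 2 pla L, 3 be L, 4 ge L, 5 fo: L, 6 mo L, 7 tre L, 8 du: L.
No heavy syllable in the domain; default to the penultimate syllable (second from the end) of the domain = syllable 7.
Primary stress: syllable 7 → ri:.pla.be.ge.fo:.mo.ˈtre.du:.kum.

7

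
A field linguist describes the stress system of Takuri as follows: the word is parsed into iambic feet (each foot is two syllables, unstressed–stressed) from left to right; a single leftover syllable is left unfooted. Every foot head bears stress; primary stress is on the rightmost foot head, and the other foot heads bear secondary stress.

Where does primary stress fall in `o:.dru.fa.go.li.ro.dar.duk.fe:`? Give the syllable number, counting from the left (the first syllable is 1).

Parse left to right into iambic (σˈσ) feet: (o:.ˈdru) (fa.ˈgo) (li.ˈro) (dar.ˈduk) fe:. Syllable 9 is left unfooted.
Foot heads (stressed positions): 2, 4, 6, 8.
End Rule Rightmost: primary stress on the rightmost head = syllable 8.
Primary stress: syllable 8 → o:.dru.fa.go.li.ro.dar.ˈduk.fe:.

8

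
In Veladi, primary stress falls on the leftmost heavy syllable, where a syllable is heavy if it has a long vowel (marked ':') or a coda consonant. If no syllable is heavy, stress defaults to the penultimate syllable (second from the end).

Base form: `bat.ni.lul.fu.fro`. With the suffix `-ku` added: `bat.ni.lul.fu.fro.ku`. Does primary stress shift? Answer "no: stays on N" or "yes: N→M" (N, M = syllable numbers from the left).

Base `bat.ni.lul.fu.fro` (5 syllables):
  Weights: 1 bat H, 2 ni L, 3 lul H, 4 fu L, 5 fro L.
  Heavy syllables in the domain: 1, 3. The leftmost is syllable 1 (bat).
  → primary stress on syllable 1.
Suffixed `bat.ni.lul.fu.fro.ku` (6 syllables):
  Weights: 1 bat H, 2 ni L, 3 lul H, 4 fu L, 5 fro L, 6 ku L.
  Heavy syllables in the domain: 1, 3. The leftmost is syllable 1 (bat).
  → primary stress on syllable 1.

no: stays on 1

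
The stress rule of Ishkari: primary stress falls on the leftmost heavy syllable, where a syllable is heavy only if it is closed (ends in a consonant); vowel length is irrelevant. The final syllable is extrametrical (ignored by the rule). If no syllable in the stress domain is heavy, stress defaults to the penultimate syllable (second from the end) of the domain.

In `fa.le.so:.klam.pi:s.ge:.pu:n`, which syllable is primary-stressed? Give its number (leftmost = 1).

The final syllable (7, pu:n) is extrametrical; the stress domain is syllables 1–6.
Weights: 1 fa L, 2 le L, 3 so: L, 4 klam H, 5 pi:s H, 6 ge: L.
Heavy syllables in the domain: 4, 5. The leftmost is syllable 4 (klam).
Primary stress: syllable 4 → fa.le.so:.ˈklam.pi:s.ge:.pu:n.

4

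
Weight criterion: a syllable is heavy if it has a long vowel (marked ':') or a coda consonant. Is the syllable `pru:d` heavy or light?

heavy

`pru:d`: long vowel, closed (coda /d/). Long vowel and closed → heavy.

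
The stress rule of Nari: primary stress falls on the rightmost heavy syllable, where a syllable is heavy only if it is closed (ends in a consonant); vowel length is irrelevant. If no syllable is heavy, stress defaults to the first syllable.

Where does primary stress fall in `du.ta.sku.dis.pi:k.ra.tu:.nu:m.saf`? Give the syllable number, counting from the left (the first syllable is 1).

Weights: 1 du L, 2 ta L, 3 sku L, 4 dis H, 5 pi:k H, 6 ra L, 7 tu: L, 8 nu:m H, 9 saf H.
Heavy syllables in the domain: 4, 5, 8, 9. The rightmost is syllable 9 (saf).
Primary stress: syllable 9 → du.ta.sku.dis.pi:k.ra.tu:.nu:m.ˈsaf.

9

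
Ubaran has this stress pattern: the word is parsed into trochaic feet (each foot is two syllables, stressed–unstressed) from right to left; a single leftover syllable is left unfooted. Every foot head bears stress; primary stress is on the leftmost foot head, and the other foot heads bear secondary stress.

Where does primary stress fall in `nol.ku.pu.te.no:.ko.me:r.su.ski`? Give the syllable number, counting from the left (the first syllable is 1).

Parse right to left into trochaic (ˈσσ) feet: nol (ˈku.pu) (ˈte.no:) (ˈko.me:r) (ˈsu.ski). Syllable 1 is left unfooted.
Foot heads (stressed positions): 2, 4, 6, 8.
End Rule Leftmost: primary stress on the leftmost head = syllable 2.
Primary stress: syllable 2 → nol.ˈku.pu.te.no:.ko.me:r.su.ski.

2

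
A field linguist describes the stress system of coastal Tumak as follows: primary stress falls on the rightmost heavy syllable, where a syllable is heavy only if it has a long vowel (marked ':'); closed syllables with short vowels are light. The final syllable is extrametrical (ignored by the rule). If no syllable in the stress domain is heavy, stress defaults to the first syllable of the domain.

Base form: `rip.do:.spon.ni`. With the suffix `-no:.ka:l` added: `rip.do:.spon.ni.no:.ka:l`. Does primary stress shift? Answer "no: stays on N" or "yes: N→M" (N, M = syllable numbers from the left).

Base `rip.do:.spon.ni` (4 syllables):
  The final syllable (4, ni) is extrametrical; the stress domain is syllables 1–3.
  Weights: 1 rip L, 2 do: H, 3 spon L.
  Heavy syllables in the domain: 2. The rightmost is syllable 2 (do:).
  → primary stress on syllable 2.
Suffixed `rip.do:.spon.ni.no:.ka:l` (6 syllables):
  The final syllable (6, ka:l) is extrametrical; the stress domain is syllables 1–5.
  Weights: 1 rip L, 2 do: H, 3 spon L, 4 ni L, 5 no: H.
  Heavy syllables in the domain: 2, 5. The rightmost is syllable 5 (no:).
  → primary stress on syllable 5.

yes: 2→5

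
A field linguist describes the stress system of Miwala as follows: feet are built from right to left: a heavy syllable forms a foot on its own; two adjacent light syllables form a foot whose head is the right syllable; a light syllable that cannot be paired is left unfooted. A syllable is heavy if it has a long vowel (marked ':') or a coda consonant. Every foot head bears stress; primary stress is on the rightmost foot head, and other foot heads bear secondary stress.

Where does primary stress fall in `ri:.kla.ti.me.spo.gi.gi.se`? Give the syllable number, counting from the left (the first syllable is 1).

8

Weights: 1 ri: H, 2 kla L, 3 ti L, 4 me L, 5 spo L, 6 gi L, 7 gi L, 8 se L.
Parse right to left (heavy = foot alone; LL = one foot; stranded L unfooted): (ˈri:) kla (ti.ˈme) (spo.ˈgi) (gi.ˈse).
Foot heads: 1, 4, 6, 8.
Primary stress on the rightmost head = syllable 8.
Primary stress: syllable 8 → ri:.kla.ti.me.spo.gi.gi.ˈse.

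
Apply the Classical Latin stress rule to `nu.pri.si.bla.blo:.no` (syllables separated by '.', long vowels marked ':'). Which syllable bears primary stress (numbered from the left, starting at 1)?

5

Classical Latin: stress the penult if heavy (long vowel or closed), else the antepenult.
Weights: 4 bla L, 5 blo: H, 6 no L.
The penult (syllable 5, blo:) is heavy, so it takes stress.
Stress on syllable 5: nu.pri.si.bla.ˈblo:.no.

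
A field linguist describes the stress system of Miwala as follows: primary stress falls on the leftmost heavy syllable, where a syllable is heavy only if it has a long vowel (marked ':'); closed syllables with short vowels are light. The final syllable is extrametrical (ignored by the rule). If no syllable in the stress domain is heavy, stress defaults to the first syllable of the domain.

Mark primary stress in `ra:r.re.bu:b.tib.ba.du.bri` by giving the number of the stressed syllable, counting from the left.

1

The final syllable (7, bri) is extrametrical; the stress domain is syllables 1–6.
Weights: 1 ra:r H, 2 re L, 3 bu:b H, 4 tib L, 5 ba L, 6 du L.
Heavy syllables in the domain: 1, 3. The leftmost is syllable 1 (ra:r).
Primary stress: syllable 1 → ˈra:r.re.bu:b.tib.ba.du.bri.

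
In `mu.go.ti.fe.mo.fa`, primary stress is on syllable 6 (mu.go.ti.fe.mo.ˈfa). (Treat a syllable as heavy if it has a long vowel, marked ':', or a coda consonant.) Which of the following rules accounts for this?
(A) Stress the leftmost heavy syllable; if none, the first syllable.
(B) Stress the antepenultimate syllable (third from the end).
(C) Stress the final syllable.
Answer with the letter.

C

Rule A → syllable 1 (observed: 6).
Rule B → syllable 4 (observed: 6).
Rule C → syllable 6 ✓.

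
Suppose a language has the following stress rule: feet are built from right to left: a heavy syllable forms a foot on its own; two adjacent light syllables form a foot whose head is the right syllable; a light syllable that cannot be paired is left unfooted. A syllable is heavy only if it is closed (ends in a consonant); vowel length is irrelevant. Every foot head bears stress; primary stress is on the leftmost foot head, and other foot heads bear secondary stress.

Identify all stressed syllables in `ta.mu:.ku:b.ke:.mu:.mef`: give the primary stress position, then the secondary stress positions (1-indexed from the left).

Weights: 1 ta L, 2 mu: L, 3 ku:b H, 4 ke: L, 5 mu: L, 6 mef H.
Parse right to left (heavy = foot alone; LL = one foot; stranded L unfooted): (ta.ˈmu:) (ˈku:b) (ke:.ˈmu:) (ˈmef).
Foot heads: 2, 3, 5, 6.
Primary stress on the leftmost head = syllable 2.
Secondary stress on 3, 5, 6: ta.ˈmu:.ˌku:b.ke:.ˌmu:.ˌmef.

primary 2, secondary 3, 5, 6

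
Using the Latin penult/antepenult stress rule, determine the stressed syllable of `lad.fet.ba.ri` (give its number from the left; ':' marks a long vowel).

2

Classical Latin: stress the penult if heavy (long vowel or closed), else the antepenult.
Weights: 2 fet H, 3 ba L, 4 ri L.
The penult (syllable 3, ba) is light, so stress falls on the antepenult (syllable 2, fet).
Stress on syllable 2: lad.ˈfet.ba.ri.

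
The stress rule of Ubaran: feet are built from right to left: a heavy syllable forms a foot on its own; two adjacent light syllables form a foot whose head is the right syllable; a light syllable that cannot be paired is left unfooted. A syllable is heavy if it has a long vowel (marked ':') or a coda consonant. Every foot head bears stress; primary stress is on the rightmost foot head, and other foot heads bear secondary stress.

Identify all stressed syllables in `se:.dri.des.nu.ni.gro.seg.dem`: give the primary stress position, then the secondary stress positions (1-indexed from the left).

primary 8, secondary 1, 3, 6, 7

Weights: 1 se: H, 2 dri L, 3 des H, 4 nu L, 5 ni L, 6 gro L, 7 seg H, 8 dem H.
Parse right to left (heavy = foot alone; LL = one foot; stranded L unfooted): (ˈse:) dri (ˈdes) nu (ni.ˈgro) (ˈseg) (ˈdem).
Foot heads: 1, 3, 6, 7, 8.
Primary stress on the rightmost head = syllable 8.
Secondary stress on 1, 3, 6, 7: ˌse:.dri.ˌdes.nu.ni.ˌgro.ˌseg.ˈdem.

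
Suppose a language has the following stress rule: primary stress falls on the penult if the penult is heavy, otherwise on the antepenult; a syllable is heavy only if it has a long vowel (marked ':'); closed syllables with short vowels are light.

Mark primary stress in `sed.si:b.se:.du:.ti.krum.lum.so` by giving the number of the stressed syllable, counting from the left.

Weights: 6 krum L, 7 lum L, 8 so L.
The penult (syllable 7, lum) is light, so stress falls on the antepenult (syllable 6, krum).
Primary stress: syllable 6 → sed.si:b.se:.du:.ti.ˈkrum.lum.so.

6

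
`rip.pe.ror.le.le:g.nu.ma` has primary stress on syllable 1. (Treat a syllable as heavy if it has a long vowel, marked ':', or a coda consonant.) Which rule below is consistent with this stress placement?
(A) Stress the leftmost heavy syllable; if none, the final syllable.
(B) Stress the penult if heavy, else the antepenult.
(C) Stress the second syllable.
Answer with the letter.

Rule A → syllable 1 ✓.
Rule B → syllable 5 (observed: 1).
Rule C → syllable 2 (observed: 1).

A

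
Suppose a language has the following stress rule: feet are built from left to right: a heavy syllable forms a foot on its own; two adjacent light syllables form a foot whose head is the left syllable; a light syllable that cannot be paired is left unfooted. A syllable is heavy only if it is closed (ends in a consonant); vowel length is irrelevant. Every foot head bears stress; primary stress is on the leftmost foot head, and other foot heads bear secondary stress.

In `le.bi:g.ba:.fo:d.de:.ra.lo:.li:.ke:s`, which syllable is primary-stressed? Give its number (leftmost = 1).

Weights: 1 le L, 2 bi:g H, 3 ba: L, 4 fo:d H, 5 de: L, 6 ra L, 7 lo: L, 8 li: L, 9 ke:s H.
Parse left to right (heavy = foot alone; LL = one foot; stranded L unfooted): le (ˈbi:g) ba: (ˈfo:d) (ˈde:.ra) (ˈlo:.li:) (ˈke:s).
Foot heads: 2, 4, 5, 7, 9.
Primary stress on the leftmost head = syllable 2.
Primary stress: syllable 2 → le.ˈbi:g.ba:.fo:d.de:.ra.lo:.li:.ke:s.

2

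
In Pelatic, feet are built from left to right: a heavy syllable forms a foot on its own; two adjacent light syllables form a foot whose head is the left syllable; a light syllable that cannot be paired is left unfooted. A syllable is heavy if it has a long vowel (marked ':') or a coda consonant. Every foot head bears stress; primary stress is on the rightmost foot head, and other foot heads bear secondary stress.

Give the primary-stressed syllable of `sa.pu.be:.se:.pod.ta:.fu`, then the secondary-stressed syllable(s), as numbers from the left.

Weights: 1 sa L, 2 pu L, 3 be: H, 4 se: H, 5 pod H, 6 ta: H, 7 fu L.
Parse left to right (heavy = foot alone; LL = one foot; stranded L unfooted): (ˈsa.pu) (ˈbe:) (ˈse:) (ˈpod) (ˈta:) fu.
Foot heads: 1, 3, 4, 5, 6.
Primary stress on the rightmost head = syllable 6.
Secondary stress on 1, 3, 4, 5: ˌsa.pu.ˌbe:.ˌse:.ˌpod.ˈta:.fu.

primary 6, secondary 1, 3, 4, 5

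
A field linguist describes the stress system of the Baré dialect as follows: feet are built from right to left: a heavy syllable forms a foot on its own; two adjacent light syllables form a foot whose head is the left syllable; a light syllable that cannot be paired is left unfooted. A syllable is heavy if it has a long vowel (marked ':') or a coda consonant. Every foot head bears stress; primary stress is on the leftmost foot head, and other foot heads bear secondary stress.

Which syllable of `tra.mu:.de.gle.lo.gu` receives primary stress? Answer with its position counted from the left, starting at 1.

2

Weights: 1 tra L, 2 mu: H, 3 de L, 4 gle L, 5 lo L, 6 gu L.
Parse right to left (heavy = foot alone; LL = one foot; stranded L unfooted): tra (ˈmu:) (ˈde.gle) (ˈlo.gu).
Foot heads: 2, 3, 5.
Primary stress on the leftmost head = syllable 2.
Primary stress: syllable 2 → tra.ˈmu:.de.gle.lo.gu.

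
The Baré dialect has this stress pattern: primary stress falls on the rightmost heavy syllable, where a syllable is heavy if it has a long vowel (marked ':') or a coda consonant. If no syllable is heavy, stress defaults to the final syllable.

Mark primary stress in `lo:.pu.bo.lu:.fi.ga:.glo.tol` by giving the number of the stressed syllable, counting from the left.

8

Weights: 1 lo: H, 2 pu L, 3 bo L, 4 lu: H, 5 fi L, 6 ga: H, 7 glo L, 8 tol H.
Heavy syllables in the domain: 1, 4, 6, 8. The rightmost is syllable 8 (tol).
Primary stress: syllable 8 → lo:.pu.bo.lu:.fi.ga:.glo.ˈtol.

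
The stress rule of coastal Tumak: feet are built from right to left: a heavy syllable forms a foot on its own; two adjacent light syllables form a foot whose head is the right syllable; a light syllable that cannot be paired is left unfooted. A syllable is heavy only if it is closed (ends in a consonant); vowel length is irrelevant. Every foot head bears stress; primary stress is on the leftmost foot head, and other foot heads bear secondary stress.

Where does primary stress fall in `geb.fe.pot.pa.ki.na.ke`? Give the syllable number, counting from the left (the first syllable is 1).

1

Weights: 1 geb H, 2 fe L, 3 pot H, 4 pa L, 5 ki L, 6 na L, 7 ke L.
Parse right to left (heavy = foot alone; LL = one foot; stranded L unfooted): (ˈgeb) fe (ˈpot) (pa.ˈki) (na.ˈke).
Foot heads: 1, 3, 5, 7.
Primary stress on the leftmost head = syllable 1.
Primary stress: syllable 1 → ˈgeb.fe.pot.pa.ki.na.ke.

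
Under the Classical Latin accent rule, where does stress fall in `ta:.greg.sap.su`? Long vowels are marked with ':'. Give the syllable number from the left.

3

Classical Latin: stress the penult if heavy (long vowel or closed), else the antepenult.
Weights: 2 greg H, 3 sap H, 4 su L.
The penult (syllable 3, sap) is heavy, so it takes stress.
Stress on syllable 3: ta:.greg.ˈsap.su.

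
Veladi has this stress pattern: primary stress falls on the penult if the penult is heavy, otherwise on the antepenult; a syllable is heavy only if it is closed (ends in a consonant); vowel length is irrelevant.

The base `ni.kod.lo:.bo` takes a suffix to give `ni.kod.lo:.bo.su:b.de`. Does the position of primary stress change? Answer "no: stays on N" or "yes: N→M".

Base `ni.kod.lo:.bo` (4 syllables):
  Weights: 2 kod H, 3 lo: L, 4 bo L.
  The penult (syllable 3, lo:) is light, so stress falls on the antepenult (syllable 2, kod).
  → primary stress on syllable 2.
Suffixed `ni.kod.lo:.bo.su:b.de` (6 syllables):
  Weights: 4 bo L, 5 su:b H, 6 de L.
  The penult (syllable 5, su:b) is heavy, so it takes stress.
  → primary stress on syllable 5.

yes: 2→5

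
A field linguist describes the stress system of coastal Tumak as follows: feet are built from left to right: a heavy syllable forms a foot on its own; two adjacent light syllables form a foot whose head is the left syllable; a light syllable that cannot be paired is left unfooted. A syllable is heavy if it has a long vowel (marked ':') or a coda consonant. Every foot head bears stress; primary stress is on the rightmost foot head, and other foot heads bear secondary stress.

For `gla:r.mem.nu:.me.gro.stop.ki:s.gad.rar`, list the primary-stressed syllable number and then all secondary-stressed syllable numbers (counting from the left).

Weights: 1 gla:r H, 2 mem H, 3 nu: H, 4 me L, 5 gro L, 6 stop H, 7 ki:s H, 8 gad H, 9 rar H.
Parse left to right (heavy = foot alone; LL = one foot; stranded L unfooted): (ˈgla:r) (ˈmem) (ˈnu:) (ˈme.gro) (ˈstop) (ˈki:s) (ˈgad) (ˈrar).
Foot heads: 1, 2, 3, 4, 6, 7, 8, 9.
Primary stress on the rightmost head = syllable 9.
Secondary stress on 1, 2, 3, 4, 6, 7, 8: ˌgla:r.ˌmem.ˌnu:.ˌme.gro.ˌstop.ˌki:s.ˌgad.ˈrar.

primary 9, secondary 1, 2, 3, 4, 6, 7, 8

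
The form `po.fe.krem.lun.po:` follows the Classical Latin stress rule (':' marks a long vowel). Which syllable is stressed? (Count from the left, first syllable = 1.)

4

Classical Latin: stress the penult if heavy (long vowel or closed), else the antepenult.
Weights: 3 krem H, 4 lun H, 5 po: H.
The penult (syllable 4, lun) is heavy, so it takes stress.
Stress on syllable 4: po.fe.krem.ˈlun.po:.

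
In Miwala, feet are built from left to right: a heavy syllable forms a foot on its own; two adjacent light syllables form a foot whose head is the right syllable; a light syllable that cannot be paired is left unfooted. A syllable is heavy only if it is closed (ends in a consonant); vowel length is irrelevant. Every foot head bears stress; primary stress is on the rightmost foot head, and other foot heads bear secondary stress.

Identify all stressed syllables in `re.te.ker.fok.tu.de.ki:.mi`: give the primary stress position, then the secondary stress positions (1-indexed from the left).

Weights: 1 re L, 2 te L, 3 ker H, 4 fok H, 5 tu L, 6 de L, 7 ki: L, 8 mi L.
Parse left to right (heavy = foot alone; LL = one foot; stranded L unfooted): (re.ˈte) (ˈker) (ˈfok) (tu.ˈde) (ki:.ˈmi).
Foot heads: 2, 3, 4, 6, 8.
Primary stress on the rightmost head = syllable 8.
Secondary stress on 2, 3, 4, 6: re.ˌte.ˌker.ˌfok.tu.ˌde.ki:.ˈmi.

primary 8, secondary 2, 3, 4, 6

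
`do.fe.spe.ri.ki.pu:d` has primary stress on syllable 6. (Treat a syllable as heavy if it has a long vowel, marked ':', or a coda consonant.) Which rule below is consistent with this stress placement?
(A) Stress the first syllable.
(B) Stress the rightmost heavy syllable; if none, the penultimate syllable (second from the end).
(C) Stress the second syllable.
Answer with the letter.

Rule A → syllable 1 (observed: 6).
Rule B → syllable 6 ✓.
Rule C → syllable 2 (observed: 6).

B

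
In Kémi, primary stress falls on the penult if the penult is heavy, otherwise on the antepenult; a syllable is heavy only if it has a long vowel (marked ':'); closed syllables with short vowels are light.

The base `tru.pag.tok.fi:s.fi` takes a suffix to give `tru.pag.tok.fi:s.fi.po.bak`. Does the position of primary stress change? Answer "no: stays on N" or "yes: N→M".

Base `tru.pag.tok.fi:s.fi` (5 syllables):
  Weights: 3 tok L, 4 fi:s H, 5 fi L.
  The penult (syllable 4, fi:s) is heavy, so it takes stress.
  → primary stress on syllable 4.
Suffixed `tru.pag.tok.fi:s.fi.po.bak` (7 syllables):
  Weights: 5 fi L, 6 po L, 7 bak L.
  The penult (syllable 6, po) is light, so stress falls on the antepenult (syllable 5, fi).
  → primary stress on syllable 5.

yes: 4→5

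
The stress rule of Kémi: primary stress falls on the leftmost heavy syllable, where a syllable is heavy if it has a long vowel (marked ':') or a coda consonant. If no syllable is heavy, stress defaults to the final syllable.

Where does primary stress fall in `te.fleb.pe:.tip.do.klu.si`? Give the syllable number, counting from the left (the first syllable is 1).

2

Weights: 1 te L, 2 fleb H, 3 pe: H, 4 tip H, 5 do L, 6 klu L, 7 si L.
Heavy syllables in the domain: 2, 3, 4. The leftmost is syllable 2 (fleb).
Primary stress: syllable 2 → te.ˈfleb.pe:.tip.do.klu.si.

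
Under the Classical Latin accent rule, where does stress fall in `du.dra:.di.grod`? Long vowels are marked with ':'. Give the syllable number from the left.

Classical Latin: stress the penult if heavy (long vowel or closed), else the antepenult.
Weights: 2 dra: H, 3 di L, 4 grod H.
The penult (syllable 3, di) is light, so stress falls on the antepenult (syllable 2, dra:).
Stress on syllable 2: du.ˈdra:.di.grod.

2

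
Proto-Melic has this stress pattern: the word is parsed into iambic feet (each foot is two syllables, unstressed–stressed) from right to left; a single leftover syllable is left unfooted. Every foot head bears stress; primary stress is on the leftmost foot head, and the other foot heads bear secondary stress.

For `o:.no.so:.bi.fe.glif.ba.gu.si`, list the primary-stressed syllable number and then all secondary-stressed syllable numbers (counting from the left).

Parse right to left into iambic (σˈσ) feet: o: (no.ˈso:) (bi.ˈfe) (glif.ˈba) (gu.ˈsi). Syllable 1 is left unfooted.
Foot heads (stressed positions): 3, 5, 7, 9.
End Rule Leftmost: primary stress on the leftmost head = syllable 3.
Secondary stress on 5, 7, 9: o:.no.ˈso:.bi.ˌfe.glif.ˌba.gu.ˌsi.

primary 3, secondary 5, 7, 9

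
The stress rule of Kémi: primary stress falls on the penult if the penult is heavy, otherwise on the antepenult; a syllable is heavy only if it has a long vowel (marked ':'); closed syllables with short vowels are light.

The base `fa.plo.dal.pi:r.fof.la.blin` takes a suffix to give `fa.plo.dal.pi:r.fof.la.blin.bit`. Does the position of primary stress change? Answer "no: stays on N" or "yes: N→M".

yes: 5→6

Base `fa.plo.dal.pi:r.fof.la.blin` (7 syllables):
  Weights: 5 fof L, 6 la L, 7 blin L.
  The penult (syllable 6, la) is light, so stress falls on the antepenult (syllable 5, fof).
  → primary stress on syllable 5.
Suffixed `fa.plo.dal.pi:r.fof.la.blin.bit` (8 syllables):
  Weights: 6 la L, 7 blin L, 8 bit L.
  The penult (syllable 7, blin) is light, so stress falls on the antepenult (syllable 6, la).
  → primary stress on syllable 6.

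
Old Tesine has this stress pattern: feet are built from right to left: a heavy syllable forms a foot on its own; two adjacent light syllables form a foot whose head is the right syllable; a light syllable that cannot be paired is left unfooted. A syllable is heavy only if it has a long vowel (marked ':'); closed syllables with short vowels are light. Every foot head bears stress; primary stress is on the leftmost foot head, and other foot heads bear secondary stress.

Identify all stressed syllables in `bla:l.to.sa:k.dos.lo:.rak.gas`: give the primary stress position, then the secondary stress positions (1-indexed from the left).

primary 1, secondary 3, 5, 7

Weights: 1 bla:l H, 2 to L, 3 sa:k H, 4 dos L, 5 lo: H, 6 rak L, 7 gas L.
Parse right to left (heavy = foot alone; LL = one foot; stranded L unfooted): (ˈbla:l) to (ˈsa:k) dos (ˈlo:) (rak.ˈgas).
Foot heads: 1, 3, 5, 7.
Primary stress on the leftmost head = syllable 1.
Secondary stress on 3, 5, 7: ˈbla:l.to.ˌsa:k.dos.ˌlo:.rak.ˌgas.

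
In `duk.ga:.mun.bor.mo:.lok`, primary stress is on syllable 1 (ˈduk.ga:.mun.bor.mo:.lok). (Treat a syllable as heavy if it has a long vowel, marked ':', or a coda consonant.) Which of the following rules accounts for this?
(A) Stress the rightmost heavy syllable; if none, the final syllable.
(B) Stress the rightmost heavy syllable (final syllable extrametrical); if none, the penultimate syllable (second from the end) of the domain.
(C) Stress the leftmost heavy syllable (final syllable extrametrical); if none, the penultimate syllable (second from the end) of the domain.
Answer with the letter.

C

Rule A → syllable 6 (observed: 1).
Rule B → syllable 5 (observed: 1).
Rule C → syllable 1 ✓.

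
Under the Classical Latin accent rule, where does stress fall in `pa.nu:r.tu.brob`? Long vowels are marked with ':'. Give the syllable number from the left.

2

Classical Latin: stress the penult if heavy (long vowel or closed), else the antepenult.
Weights: 2 nu:r H, 3 tu L, 4 brob H.
The penult (syllable 3, tu) is light, so stress falls on the antepenult (syllable 2, nu:r).
Stress on syllable 2: pa.ˈnu:r.tu.brob.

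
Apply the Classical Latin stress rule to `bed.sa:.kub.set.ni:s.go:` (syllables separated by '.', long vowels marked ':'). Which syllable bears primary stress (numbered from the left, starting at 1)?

Classical Latin: stress the penult if heavy (long vowel or closed), else the antepenult.
Weights: 4 set H, 5 ni:s H, 6 go: H.
The penult (syllable 5, ni:s) is heavy, so it takes stress.
Stress on syllable 5: bed.sa:.kub.set.ˈni:s.go:.

5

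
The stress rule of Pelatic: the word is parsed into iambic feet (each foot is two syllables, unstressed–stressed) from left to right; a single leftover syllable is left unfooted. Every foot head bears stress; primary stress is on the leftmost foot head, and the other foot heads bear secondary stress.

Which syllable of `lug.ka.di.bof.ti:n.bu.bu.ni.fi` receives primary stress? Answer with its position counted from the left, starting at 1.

Parse left to right into iambic (σˈσ) feet: (lug.ˈka) (di.ˈbof) (ti:n.ˈbu) (bu.ˈni) fi. Syllable 9 is left unfooted.
Foot heads (stressed positions): 2, 4, 6, 8.
End Rule Leftmost: primary stress on the leftmost head = syllable 2.
Primary stress: syllable 2 → lug.ˈka.di.bof.ti:n.bu.bu.ni.fi.

2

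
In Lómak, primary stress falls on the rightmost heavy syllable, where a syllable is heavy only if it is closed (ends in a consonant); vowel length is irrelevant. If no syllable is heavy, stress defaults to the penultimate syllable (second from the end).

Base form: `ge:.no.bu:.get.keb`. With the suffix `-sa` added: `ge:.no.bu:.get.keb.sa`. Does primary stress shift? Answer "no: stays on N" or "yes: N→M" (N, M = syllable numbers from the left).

no: stays on 5

Base `ge:.no.bu:.get.keb` (5 syllables):
  Weights: 1 ge: L, 2 no L, 3 bu: L, 4 get H, 5 keb H.
  Heavy syllables in the domain: 4, 5. The rightmost is syllable 5 (keb).
  → primary stress on syllable 5.
Suffixed `ge:.no.bu:.get.keb.sa` (6 syllables):
  Weights: 1 ge: L, 2 no L, 3 bu: L, 4 get H, 5 keb H, 6 sa L.
  Heavy syllables in the domain: 4, 5. The rightmost is syllable 5 (keb).
  → primary stress on syllable 5.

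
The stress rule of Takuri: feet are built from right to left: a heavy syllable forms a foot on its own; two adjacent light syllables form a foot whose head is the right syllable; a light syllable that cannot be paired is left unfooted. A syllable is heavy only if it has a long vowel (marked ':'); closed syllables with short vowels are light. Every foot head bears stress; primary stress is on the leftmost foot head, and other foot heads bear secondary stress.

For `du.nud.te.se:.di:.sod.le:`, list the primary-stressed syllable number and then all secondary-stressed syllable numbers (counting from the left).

Weights: 1 du L, 2 nud L, 3 te L, 4 se: H, 5 di: H, 6 sod L, 7 le: H.
Parse right to left (heavy = foot alone; LL = one foot; stranded L unfooted): du (nud.ˈte) (ˈse:) (ˈdi:) sod (ˈle:).
Foot heads: 3, 4, 5, 7.
Primary stress on the leftmost head = syllable 3.
Secondary stress on 4, 5, 7: du.nud.ˈte.ˌse:.ˌdi:.sod.ˌle:.

primary 3, secondary 4, 5, 7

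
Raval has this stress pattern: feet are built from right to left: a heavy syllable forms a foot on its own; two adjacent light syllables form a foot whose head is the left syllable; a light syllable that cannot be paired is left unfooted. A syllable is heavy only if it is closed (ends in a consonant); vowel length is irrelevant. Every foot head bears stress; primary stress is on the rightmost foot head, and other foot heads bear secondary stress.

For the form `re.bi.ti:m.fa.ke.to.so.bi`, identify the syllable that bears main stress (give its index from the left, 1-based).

Weights: 1 re L, 2 bi L, 3 ti:m H, 4 fa L, 5 ke L, 6 to L, 7 so L, 8 bi L.
Parse right to left (heavy = foot alone; LL = one foot; stranded L unfooted): (ˈre.bi) (ˈti:m) fa (ˈke.to) (ˈso.bi).
Foot heads: 1, 3, 5, 7.
Primary stress on the rightmost head = syllable 7.
Primary stress: syllable 7 → re.bi.ti:m.fa.ke.to.ˈso.bi.

7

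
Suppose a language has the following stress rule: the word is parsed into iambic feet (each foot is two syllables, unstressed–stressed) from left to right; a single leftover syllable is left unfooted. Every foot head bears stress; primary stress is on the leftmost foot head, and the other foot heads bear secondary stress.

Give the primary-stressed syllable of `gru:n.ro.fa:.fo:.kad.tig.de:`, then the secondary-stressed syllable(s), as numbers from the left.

Parse left to right into iambic (σˈσ) feet: (gru:n.ˈro) (fa:.ˈfo:) (kad.ˈtig) de:. Syllable 7 is left unfooted.
Foot heads (stressed positions): 2, 4, 6.
End Rule Leftmost: primary stress on the leftmost head = syllable 2.
Secondary stress on 4, 6: gru:n.ˈro.fa:.ˌfo:.kad.ˌtig.de:.

primary 2, secondary 4, 6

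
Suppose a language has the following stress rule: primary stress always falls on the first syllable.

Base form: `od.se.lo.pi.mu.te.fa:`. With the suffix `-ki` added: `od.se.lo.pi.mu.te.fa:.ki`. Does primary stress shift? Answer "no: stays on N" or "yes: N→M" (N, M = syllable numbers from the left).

no: stays on 1

Base `od.se.lo.pi.mu.te.fa:` (7 syllables):
  The word has 7 syllables; the first syllable is syllable 1 (od).
  → primary stress on syllable 1.
Suffixed `od.se.lo.pi.mu.te.fa:.ki` (8 syllables):
  The word has 8 syllables; the first syllable is syllable 1 (od).
  → primary stress on syllable 1.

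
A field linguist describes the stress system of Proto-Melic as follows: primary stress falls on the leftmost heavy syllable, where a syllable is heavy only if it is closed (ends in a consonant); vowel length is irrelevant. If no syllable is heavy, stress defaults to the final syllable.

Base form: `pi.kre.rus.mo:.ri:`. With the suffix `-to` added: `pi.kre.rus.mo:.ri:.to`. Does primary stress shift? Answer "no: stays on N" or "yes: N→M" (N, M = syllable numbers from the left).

no: stays on 3

Base `pi.kre.rus.mo:.ri:` (5 syllables):
  Weights: 1 pi L, 2 kre L, 3 rus H, 4 mo: L, 5 ri: L.
  Heavy syllables in the domain: 3. The leftmost is syllable 3 (rus).
  → primary stress on syllable 3.
Suffixed `pi.kre.rus.mo:.ri:.to` (6 syllables):
  Weights: 1 pi L, 2 kre L, 3 rus H, 4 mo: L, 5 ri: L, 6 to L.
  Heavy syllables in the domain: 3. The leftmost is syllable 3 (rus).
  → primary stress on syllable 3.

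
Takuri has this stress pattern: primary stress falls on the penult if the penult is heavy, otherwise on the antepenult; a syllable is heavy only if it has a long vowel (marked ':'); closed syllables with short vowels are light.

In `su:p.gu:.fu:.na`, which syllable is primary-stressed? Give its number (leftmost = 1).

Weights: 2 gu: H, 3 fu: H, 4 na L.
The penult (syllable 3, fu:) is heavy, so it takes stress.
Primary stress: syllable 3 → su:p.gu:.ˈfu:.na.

3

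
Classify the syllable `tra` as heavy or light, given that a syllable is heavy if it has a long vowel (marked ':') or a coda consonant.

light

`tra`: short vowel, open (no coda). Short vowel, open → light.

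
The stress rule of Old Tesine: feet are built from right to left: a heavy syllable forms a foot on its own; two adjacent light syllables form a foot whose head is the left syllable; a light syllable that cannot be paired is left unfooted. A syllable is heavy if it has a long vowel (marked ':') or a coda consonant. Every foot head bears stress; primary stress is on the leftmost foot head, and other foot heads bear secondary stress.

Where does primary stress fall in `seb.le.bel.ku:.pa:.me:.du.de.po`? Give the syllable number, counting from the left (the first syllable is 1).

1

Weights: 1 seb H, 2 le L, 3 bel H, 4 ku: H, 5 pa: H, 6 me: H, 7 du L, 8 de L, 9 po L.
Parse right to left (heavy = foot alone; LL = one foot; stranded L unfooted): (ˈseb) le (ˈbel) (ˈku:) (ˈpa:) (ˈme:) du (ˈde.po).
Foot heads: 1, 3, 4, 5, 6, 8.
Primary stress on the leftmost head = syllable 1.
Primary stress: syllable 1 → ˈseb.le.bel.ku:.pa:.me:.du.de.po.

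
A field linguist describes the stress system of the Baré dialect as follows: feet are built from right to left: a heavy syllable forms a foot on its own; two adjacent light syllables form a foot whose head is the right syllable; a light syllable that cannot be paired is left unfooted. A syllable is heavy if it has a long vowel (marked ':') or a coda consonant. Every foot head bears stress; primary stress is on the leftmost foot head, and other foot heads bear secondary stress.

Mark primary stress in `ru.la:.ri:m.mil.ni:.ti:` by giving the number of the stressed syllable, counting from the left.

Weights: 1 ru L, 2 la: H, 3 ri:m H, 4 mil H, 5 ni: H, 6 ti: H.
Parse right to left (heavy = foot alone; LL = one foot; stranded L unfooted): ru (ˈla:) (ˈri:m) (ˈmil) (ˈni:) (ˈti:).
Foot heads: 2, 3, 4, 5, 6.
Primary stress on the leftmost head = syllable 2.
Primary stress: syllable 2 → ru.ˈla:.ri:m.mil.ni:.ti:.

2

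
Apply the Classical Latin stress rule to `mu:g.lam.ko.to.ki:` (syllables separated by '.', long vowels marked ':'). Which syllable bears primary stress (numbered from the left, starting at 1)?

Classical Latin: stress the penult if heavy (long vowel or closed), else the antepenult.
Weights: 3 ko L, 4 to L, 5 ki: H.
The penult (syllable 4, to) is light, so stress falls on the antepenult (syllable 3, ko).
Stress on syllable 3: mu:g.lam.ˈko.to.ki:.

3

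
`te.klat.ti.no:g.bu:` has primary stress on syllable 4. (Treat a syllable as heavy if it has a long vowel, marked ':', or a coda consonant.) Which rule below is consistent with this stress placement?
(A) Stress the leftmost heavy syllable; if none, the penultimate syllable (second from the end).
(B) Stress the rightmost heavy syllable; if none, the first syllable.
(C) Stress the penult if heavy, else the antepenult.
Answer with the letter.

Rule A → syllable 2 (observed: 4).
Rule B → syllable 5 (observed: 4).
Rule C → syllable 4 ✓.

C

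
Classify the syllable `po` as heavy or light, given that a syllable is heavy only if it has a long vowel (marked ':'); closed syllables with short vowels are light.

light

`po`: short vowel, open (no coda). Short vowel → light.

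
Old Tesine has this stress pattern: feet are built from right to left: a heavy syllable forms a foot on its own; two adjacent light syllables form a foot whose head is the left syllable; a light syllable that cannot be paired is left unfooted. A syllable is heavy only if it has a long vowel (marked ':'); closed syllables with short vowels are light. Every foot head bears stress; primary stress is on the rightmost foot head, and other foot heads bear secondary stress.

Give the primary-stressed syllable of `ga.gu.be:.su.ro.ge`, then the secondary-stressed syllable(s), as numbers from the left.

primary 5, secondary 1, 3

Weights: 1 ga L, 2 gu L, 3 be: H, 4 su L, 5 ro L, 6 ge L.
Parse right to left (heavy = foot alone; LL = one foot; stranded L unfooted): (ˈga.gu) (ˈbe:) su (ˈro.ge).
Foot heads: 1, 3, 5.
Primary stress on the rightmost head = syllable 5.
Secondary stress on 1, 3: ˌga.gu.ˌbe:.su.ˈro.ge.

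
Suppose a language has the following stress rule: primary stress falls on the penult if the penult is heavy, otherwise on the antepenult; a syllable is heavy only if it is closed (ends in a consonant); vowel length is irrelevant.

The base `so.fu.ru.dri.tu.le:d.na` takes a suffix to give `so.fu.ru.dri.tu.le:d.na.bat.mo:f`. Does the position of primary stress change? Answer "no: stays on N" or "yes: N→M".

Base `so.fu.ru.dri.tu.le:d.na` (7 syllables):
  Weights: 5 tu L, 6 le:d H, 7 na L.
  The penult (syllable 6, le:d) is heavy, so it takes stress.
  → primary stress on syllable 6.
Suffixed `so.fu.ru.dri.tu.le:d.na.bat.mo:f` (9 syllables):
  Weights: 7 na L, 8 bat H, 9 mo:f H.
  The penult (syllable 8, bat) is heavy, so it takes stress.
  → primary stress on syllable 8.

yes: 6→8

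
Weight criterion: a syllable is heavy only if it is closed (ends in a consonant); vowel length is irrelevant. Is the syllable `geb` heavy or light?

`geb`: short vowel, closed (coda /b/). Closed (coda /b/) → heavy.

heavy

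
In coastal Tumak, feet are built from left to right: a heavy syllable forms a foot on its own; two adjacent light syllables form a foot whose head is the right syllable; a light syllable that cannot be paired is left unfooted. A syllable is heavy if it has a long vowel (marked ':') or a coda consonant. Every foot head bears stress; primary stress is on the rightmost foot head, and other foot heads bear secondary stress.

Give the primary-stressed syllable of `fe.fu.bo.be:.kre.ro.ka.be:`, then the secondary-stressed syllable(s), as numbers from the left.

Weights: 1 fe L, 2 fu L, 3 bo L, 4 be: H, 5 kre L, 6 ro L, 7 ka L, 8 be: H.
Parse left to right (heavy = foot alone; LL = one foot; stranded L unfooted): (fe.ˈfu) bo (ˈbe:) (kre.ˈro) ka (ˈbe:).
Foot heads: 2, 4, 6, 8.
Primary stress on the rightmost head = syllable 8.
Secondary stress on 2, 4, 6: fe.ˌfu.bo.ˌbe:.kre.ˌro.ka.ˈbe:.

primary 8, secondary 2, 4, 6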